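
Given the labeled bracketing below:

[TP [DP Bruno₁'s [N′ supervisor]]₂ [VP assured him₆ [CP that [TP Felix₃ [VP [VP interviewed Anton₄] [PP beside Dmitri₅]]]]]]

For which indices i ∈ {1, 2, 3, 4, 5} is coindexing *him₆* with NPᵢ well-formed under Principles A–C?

{1}

*him* is a pronoun, so Principle B applies: it must be free in its binding domain.
Binding domain of *him₆*: the matrix TP, whose subject is [Bruno₁'s supervisor]₂.
*Bruno₁* and the pronoun do not c-command one another → neither Principle B nor Principle C is at stake; coindexation permitted.
*[Bruno₁'s supervisor]₂* c-commands the pronoun within its binding domain → coindexation would violate Principle B.
*Felix₃*: the pronoun c-commands this R-expression → coindexation would violate Principle C on *Felix₃*.
*Anton₄*: the pronoun c-commands this R-expression → coindexation would violate Principle C on *Anton₄*.
*Dmitri₅*: the pronoun c-commands this R-expression → coindexation would violate Principle C on *Dmitri₅*.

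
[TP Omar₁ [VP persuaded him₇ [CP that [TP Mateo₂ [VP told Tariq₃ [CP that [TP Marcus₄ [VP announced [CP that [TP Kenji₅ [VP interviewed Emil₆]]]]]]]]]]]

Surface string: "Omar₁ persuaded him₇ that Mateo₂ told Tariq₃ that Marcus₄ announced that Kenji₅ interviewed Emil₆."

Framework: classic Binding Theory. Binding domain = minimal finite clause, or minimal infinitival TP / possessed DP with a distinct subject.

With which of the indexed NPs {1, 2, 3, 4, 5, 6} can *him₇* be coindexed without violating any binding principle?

none

*him* is a pronoun, so Principle B applies: it must be free in its binding domain.
Binding domain of *him₇*: the matrix TP, whose subject is Omar₁.
*Omar₁* c-commands the pronoun within its binding domain → coindexation would violate Principle B.
*Mateo₂*: the pronoun c-commands this R-expression → coindexation would violate Principle C on *Mateo₂*.
*Tariq₃*: the pronoun c-commands this R-expression → coindexation would violate Principle C on *Tariq₃*.
*Marcus₄*: the pronoun c-commands this R-expression → coindexation would violate Principle C on *Marcus₄*.
*Kenji₅*: the pronoun c-commands this R-expression → coindexation would violate Principle C on *Kenji₅*.
*Emil₆*: the pronoun c-commands this R-expression → coindexation would violate Principle C on *Emil₆*.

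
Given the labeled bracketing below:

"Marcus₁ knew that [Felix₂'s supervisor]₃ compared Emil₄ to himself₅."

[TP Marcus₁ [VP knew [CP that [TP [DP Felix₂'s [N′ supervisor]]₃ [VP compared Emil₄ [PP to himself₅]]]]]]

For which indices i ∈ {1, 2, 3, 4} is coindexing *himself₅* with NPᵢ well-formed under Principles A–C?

{3, 4}

*himself* is an anaphor, so Principle A applies: it must be bound in its binding domain.
Binding domain of *himself₅*: the embedded TP, whose subject is [Felix₂'s supervisor]₃.
*Marcus₁* c-commands the anaphor but is outside its binding domain → cannot satisfy Principle A.
*Felix₂* does not c-command the anaphor → cannot bind it.
*[Felix₂'s supervisor]₃* c-commands the anaphor within its binding domain → licit binder.
*Emil₄* c-commands the anaphor within its binding domain → licit binder.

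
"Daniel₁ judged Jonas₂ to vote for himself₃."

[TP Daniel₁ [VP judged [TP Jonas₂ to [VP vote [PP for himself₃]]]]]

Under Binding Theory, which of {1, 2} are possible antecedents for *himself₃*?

{2}

*himself* is an anaphor, so Principle A applies: it must be bound in its binding domain.
Binding domain of *himself₃*: the embedded TP, whose subject is Jonas₂.
*Daniel₁* c-commands the anaphor but is outside its binding domain → cannot satisfy Principle A.
*Jonas₂* c-commands the anaphor within its binding domain → licit binder.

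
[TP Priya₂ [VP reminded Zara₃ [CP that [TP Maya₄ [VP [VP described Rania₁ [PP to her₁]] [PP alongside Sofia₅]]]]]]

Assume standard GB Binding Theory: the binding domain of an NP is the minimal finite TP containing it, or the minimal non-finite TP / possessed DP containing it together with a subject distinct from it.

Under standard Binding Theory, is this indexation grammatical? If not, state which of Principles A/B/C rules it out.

Principle B

The two coindexed NPs are *Rania₁* and *her₁*.
*her₁* is a pronoun. Its binding domain is the embedded TP, whose subject is Maya₄.
*Rania₁* c-commands it within that domain and carries the same index.
The pronoun is locally bound → Principle B violation.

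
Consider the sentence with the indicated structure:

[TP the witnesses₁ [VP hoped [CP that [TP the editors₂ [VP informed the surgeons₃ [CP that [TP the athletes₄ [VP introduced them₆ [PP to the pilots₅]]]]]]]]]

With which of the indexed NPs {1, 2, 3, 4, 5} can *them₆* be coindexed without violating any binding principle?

{1, 2, 3}

*them* is a pronoun, so Principle B applies: it must be free in its binding domain.
Binding domain of *them₆*: the embedded TP, whose subject is the athletes₄.
*the witnesses₁* c-commands the pronoun but from outside its binding domain, and is not c-commanded by it → coindexation permitted.
*the editors₂* c-commands the pronoun but from outside its binding domain, and is not c-commanded by it → coindexation permitted.
*the surgeons₃* c-commands the pronoun but from outside its binding domain, and is not c-commanded by it → coindexation permitted.
*the athletes₄* c-commands the pronoun within its binding domain → coindexation would violate Principle B.
*the pilots₅*: the pronoun c-commands this R-expression → coindexation would violate Principle C on *the pilots₅*.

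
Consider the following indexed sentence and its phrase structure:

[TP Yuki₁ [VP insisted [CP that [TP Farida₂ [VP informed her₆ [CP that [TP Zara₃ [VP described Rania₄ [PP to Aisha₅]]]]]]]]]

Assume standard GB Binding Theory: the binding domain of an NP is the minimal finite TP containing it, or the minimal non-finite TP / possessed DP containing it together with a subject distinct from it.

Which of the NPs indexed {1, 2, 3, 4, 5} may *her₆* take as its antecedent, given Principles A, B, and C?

*her* is a pronoun, so Principle B applies: it must be free in its binding domain.
Binding domain of *her₆*: the embedded TP, whose subject is Farida₂.
*Yuki₁* c-commands the pronoun but from outside its binding domain, and is not c-commanded by it → coindexation permitted.
*Farida₂* c-commands the pronoun within its binding domain → coindexation would violate Principle B.
*Zara₃*: the pronoun c-commands this R-expression → coindexation would violate Principle C on *Zara₃*.
*Rania₄*: the pronoun c-commands this R-expression → coindexation would violate Principle C on *Rania₄*.
*Aisha₅*: the pronoun c-commands this R-expression → coindexation would violate Principle C on *Aisha₅*.

{1}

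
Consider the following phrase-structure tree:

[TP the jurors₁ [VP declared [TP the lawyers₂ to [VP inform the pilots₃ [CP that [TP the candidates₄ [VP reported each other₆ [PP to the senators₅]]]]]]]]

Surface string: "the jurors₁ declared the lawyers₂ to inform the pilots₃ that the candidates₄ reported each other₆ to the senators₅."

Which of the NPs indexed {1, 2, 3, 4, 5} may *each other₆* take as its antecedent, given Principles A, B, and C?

{4}

*each other* is an anaphor, so Principle A applies: it must be bound in its binding domain.
Binding domain of *each other₆*: the embedded TP, whose subject is the candidates₄.
*the jurors₁* c-commands the anaphor but is outside its binding domain → cannot satisfy Principle A.
*the lawyers₂* c-commands the anaphor but is outside its binding domain → cannot satisfy Principle A.
*the pilots₃* c-commands the anaphor but is outside its binding domain → cannot satisfy Principle A.
*the candidates₄* c-commands the anaphor within its binding domain → licit binder.
*the senators₅* does not c-command the anaphor → cannot bind it.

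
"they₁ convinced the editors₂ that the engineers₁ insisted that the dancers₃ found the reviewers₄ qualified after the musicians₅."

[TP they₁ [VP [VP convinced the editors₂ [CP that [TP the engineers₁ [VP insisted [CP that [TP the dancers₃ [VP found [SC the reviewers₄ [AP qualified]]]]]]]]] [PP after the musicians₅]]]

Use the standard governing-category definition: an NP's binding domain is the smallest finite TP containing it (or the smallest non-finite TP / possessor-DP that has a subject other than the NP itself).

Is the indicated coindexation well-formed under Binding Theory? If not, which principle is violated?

Principle C

The two coindexed NPs are *they₁* and *the engineers₁*.
*the engineers₁* is an R-expression. Principle C requires it to be free everywhere.
*they₁* c-commands it and carries the same index.
The R-expression is bound → Principle C violation.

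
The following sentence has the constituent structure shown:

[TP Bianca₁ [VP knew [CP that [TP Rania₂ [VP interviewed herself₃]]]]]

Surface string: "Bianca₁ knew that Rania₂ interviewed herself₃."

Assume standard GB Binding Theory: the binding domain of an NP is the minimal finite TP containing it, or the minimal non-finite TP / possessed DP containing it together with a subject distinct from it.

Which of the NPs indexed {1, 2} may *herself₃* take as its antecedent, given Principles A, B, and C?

{2}

*herself* is an anaphor, so Principle A applies: it must be bound in its binding domain.
Binding domain of *herself₃*: the embedded TP, whose subject is Rania₂.
*Bianca₁* c-commands the anaphor but is outside its binding domain → cannot satisfy Principle A.
*Rania₂* c-commands the anaphor within its binding domain → licit binder.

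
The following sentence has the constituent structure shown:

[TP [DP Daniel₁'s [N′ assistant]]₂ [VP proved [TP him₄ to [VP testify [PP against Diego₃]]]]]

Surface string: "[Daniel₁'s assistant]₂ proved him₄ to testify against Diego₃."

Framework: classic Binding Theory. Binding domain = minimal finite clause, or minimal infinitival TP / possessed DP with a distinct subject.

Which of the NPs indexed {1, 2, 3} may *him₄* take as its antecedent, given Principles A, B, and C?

*him* is a pronoun, so Principle B applies: it must be free in its binding domain.
Binding domain of *him₄*: the matrix TP, whose subject is [Daniel₁'s assistant]₂.
*Daniel₁* and the pronoun do not c-command one another → neither Principle B nor Principle C is at stake; coindexation permitted.
*[Daniel₁'s assistant]₂* c-commands the pronoun within its binding domain → coindexation would violate Principle B.
*Diego₃*: the pronoun c-commands this R-expression → coindexation would violate Principle C on *Diego₃*.

{1}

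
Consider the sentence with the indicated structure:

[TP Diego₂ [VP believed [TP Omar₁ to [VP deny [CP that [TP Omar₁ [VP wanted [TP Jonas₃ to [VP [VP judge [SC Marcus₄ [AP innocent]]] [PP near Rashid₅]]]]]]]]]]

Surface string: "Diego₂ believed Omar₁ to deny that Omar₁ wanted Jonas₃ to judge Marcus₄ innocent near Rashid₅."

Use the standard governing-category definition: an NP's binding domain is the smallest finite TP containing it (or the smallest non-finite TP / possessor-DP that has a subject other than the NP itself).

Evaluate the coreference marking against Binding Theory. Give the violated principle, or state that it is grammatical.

The two coindexed NPs are *Omar₁* (the higher occurrence) and *Omar₁* (the lower occurrence).
*Omar₁* (the lower occurrence) is an R-expression. Principle C requires it to be free everywhere.
*Omar₁* (the higher occurrence) c-commands it and carries the same index.
The R-expression is bound → Principle C violation.

Principle C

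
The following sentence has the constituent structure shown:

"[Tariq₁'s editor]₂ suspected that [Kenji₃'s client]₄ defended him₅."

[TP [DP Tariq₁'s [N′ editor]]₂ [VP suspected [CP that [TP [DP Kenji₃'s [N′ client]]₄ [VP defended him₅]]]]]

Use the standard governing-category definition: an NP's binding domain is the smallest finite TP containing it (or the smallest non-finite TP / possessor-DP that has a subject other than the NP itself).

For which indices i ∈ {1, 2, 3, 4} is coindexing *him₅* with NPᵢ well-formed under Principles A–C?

*him* is a pronoun, so Principle B applies: it must be free in its binding domain.
Binding domain of *him₅*: the embedded TP, whose subject is [Kenji₃'s client]₄.
*Tariq₁* and the pronoun do not c-command one another → neither Principle B nor Principle C is at stake; coindexation permitted.
*[Tariq₁'s editor]₂* c-commands the pronoun but from outside its binding domain, and is not c-commanded by it → coindexation permitted.
*Kenji₃* and the pronoun do not c-command one another → neither Principle B nor Principle C is at stake; coindexation permitted.
*[Kenji₃'s client]₄* c-commands the pronoun within its binding domain → coindexation would violate Principle B.

{1, 2, 3}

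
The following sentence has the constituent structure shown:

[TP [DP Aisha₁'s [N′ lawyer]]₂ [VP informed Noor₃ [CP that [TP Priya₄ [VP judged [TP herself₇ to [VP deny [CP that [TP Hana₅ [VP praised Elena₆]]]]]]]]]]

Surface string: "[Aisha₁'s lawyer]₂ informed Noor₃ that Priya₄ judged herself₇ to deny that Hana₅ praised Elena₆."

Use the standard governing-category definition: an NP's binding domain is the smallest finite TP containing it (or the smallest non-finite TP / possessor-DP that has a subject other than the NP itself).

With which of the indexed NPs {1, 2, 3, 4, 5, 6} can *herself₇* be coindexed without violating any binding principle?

*herself* is an anaphor, so Principle A applies: it must be bound in its binding domain.
Binding domain of *herself₇*: the embedded TP, whose subject is Priya₄.
*Aisha₁* does not c-command the anaphor → cannot bind it.
*[Aisha₁'s lawyer]₂* c-commands the anaphor but is outside its binding domain → cannot satisfy Principle A.
*Noor₃* c-commands the anaphor but is outside its binding domain → cannot satisfy Principle A.
*Priya₄* c-commands the anaphor within its binding domain → licit binder.
*Hana₅* does not c-command the anaphor → cannot bind it.
*Elena₆* does not c-command the anaphor → cannot bind it.

{4}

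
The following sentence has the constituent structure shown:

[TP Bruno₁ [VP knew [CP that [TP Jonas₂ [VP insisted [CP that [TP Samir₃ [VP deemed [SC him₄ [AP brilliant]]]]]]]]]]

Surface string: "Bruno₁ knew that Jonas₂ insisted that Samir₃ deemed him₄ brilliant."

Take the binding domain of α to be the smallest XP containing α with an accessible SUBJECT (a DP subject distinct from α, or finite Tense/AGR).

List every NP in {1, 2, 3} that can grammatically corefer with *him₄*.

{1, 2}

*him* is a pronoun, so Principle B applies: it must be free in its binding domain.
Binding domain of *him₄*: the embedded TP, whose subject is Samir₃.
*Bruno₁* c-commands the pronoun but from outside its binding domain, and is not c-commanded by it → coindexation permitted.
*Jonas₂* c-commands the pronoun but from outside its binding domain, and is not c-commanded by it → coindexation permitted.
*Samir₃* c-commands the pronoun within its binding domain → coindexation would violate Principle B.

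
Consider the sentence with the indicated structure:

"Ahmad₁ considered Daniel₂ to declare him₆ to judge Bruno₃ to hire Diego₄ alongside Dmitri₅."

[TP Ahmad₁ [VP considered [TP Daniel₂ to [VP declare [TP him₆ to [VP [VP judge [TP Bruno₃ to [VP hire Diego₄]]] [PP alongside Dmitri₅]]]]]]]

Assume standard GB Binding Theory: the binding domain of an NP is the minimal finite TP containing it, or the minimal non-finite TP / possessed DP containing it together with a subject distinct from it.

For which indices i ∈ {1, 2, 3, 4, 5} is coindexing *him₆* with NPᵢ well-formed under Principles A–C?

*him* is a pronoun, so Principle B applies: it must be free in its binding domain.
Binding domain of *him₆*: the embedded TP, whose subject is Daniel₂.
*Ahmad₁* c-commands the pronoun but from outside its binding domain, and is not c-commanded by it → coindexation permitted.
*Daniel₂* c-commands the pronoun within its binding domain → coindexation would violate Principle B.
*Bruno₃*: the pronoun c-commands this R-expression → coindexation would violate Principle C on *Bruno₃*.
*Diego₄*: the pronoun c-commands this R-expression → coindexation would violate Principle C on *Diego₄*.
*Dmitri₅*: the pronoun c-commands this R-expression → coindexation would violate Principle C on *Dmitri₅*.

{1}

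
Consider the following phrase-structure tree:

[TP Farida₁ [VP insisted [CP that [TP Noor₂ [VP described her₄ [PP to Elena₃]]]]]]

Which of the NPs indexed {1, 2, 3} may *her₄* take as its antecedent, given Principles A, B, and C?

*her* is a pronoun, so Principle B applies: it must be free in its binding domain.
Binding domain of *her₄*: the embedded TP, whose subject is Noor₂.
*Farida₁* c-commands the pronoun but from outside its binding domain, and is not c-commanded by it → coindexation permitted.
*Noor₂* c-commands the pronoun within its binding domain → coindexation would violate Principle B.
*Elena₃*: the pronoun c-commands this R-expression → coindexation would violate Principle C on *Elena₃*.

{1}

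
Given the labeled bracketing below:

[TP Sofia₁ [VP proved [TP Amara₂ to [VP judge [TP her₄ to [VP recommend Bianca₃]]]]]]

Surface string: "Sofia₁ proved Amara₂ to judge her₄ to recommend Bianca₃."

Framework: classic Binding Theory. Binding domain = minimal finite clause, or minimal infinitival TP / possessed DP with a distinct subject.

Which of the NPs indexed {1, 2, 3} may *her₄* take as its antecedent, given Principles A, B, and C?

*her* is a pronoun, so Principle B applies: it must be free in its binding domain.
Binding domain of *her₄*: the embedded TP, whose subject is Amara₂.
*Sofia₁* c-commands the pronoun but from outside its binding domain, and is not c-commanded by it → coindexation permitted.
*Amara₂* c-commands the pronoun within its binding domain → coindexation would violate Principle B.
*Bianca₃*: the pronoun c-commands this R-expression → coindexation would violate Principle C on *Bianca₃*.

{1}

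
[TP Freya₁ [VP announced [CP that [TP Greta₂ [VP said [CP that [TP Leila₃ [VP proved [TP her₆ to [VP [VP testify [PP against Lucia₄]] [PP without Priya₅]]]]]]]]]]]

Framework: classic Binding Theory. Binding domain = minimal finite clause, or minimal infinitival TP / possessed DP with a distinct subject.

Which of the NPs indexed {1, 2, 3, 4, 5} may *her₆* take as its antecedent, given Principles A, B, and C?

*her* is a pronoun, so Principle B applies: it must be free in its binding domain.
Binding domain of *her₆*: the embedded TP, whose subject is Leila₃.
*Freya₁* c-commands the pronoun but from outside its binding domain, and is not c-commanded by it → coindexation permitted.
*Greta₂* c-commands the pronoun but from outside its binding domain, and is not c-commanded by it → coindexation permitted.
*Leila₃* c-commands the pronoun within its binding domain → coindexation would violate Principle B.
*Lucia₄*: the pronoun c-commands this R-expression → coindexation would violate Principle C on *Lucia₄*.
*Priya₅*: the pronoun c-commands this R-expression → coindexation would violate Principle C on *Priya₅*.

{1, 2}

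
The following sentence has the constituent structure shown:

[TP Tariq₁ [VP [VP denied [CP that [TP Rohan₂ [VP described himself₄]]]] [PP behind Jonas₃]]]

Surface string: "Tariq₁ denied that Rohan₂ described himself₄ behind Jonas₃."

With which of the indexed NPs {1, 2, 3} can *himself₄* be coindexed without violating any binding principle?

{2}

*himself* is an anaphor, so Principle A applies: it must be bound in its binding domain.
Binding domain of *himself₄*: the embedded TP, whose subject is Rohan₂.
*Tariq₁* c-commands the anaphor but is outside its binding domain → cannot satisfy Principle A.
*Rohan₂* c-commands the anaphor within its binding domain → licit binder.
*Jonas₃* does not c-command the anaphor → cannot bind it.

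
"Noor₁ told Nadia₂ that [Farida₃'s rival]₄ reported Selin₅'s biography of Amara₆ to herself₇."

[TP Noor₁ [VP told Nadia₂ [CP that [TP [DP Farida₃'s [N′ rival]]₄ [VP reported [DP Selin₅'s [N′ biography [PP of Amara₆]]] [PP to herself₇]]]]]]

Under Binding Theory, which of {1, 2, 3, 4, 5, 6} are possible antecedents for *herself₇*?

{4}

*herself* is an anaphor, so Principle A applies: it must be bound in its binding domain.
Binding domain of *herself₇*: the embedded TP, whose subject is [Farida₃'s rival]₄.
*Noor₁* c-commands the anaphor but is outside its binding domain → cannot satisfy Principle A.
*Nadia₂* c-commands the anaphor but is outside its binding domain → cannot satisfy Principle A.
*Farida₃* does not c-command the anaphor → cannot bind it.
*[Farida₃'s rival]₄* c-commands the anaphor within its binding domain → licit binder.
*Selin₅* does not c-command the anaphor → cannot bind it.
*Amara₆* does not c-command the anaphor → cannot bind it.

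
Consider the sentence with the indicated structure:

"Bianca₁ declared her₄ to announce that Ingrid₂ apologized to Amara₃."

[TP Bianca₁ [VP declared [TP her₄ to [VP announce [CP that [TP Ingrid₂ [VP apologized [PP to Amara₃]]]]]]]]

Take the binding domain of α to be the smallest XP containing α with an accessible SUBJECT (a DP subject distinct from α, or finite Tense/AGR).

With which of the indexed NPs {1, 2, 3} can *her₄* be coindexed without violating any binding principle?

*her* is a pronoun, so Principle B applies: it must be free in its binding domain.
Binding domain of *her₄*: the matrix TP, whose subject is Bianca₁.
*Bianca₁* c-commands the pronoun within its binding domain → coindexation would violate Principle B.
*Ingrid₂*: the pronoun c-commands this R-expression → coindexation would violate Principle C on *Ingrid₂*.
*Amara₃*: the pronoun c-commands this R-expression → coindexation would violate Principle C on *Amara₃*.

none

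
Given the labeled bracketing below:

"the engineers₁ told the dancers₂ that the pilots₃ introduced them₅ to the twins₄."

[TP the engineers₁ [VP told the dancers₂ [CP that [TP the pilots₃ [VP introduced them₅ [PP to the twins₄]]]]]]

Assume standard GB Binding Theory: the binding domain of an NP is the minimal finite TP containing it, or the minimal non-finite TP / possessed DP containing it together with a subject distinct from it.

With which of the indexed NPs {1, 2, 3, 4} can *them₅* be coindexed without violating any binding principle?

*them* is a pronoun, so Principle B applies: it must be free in its binding domain.
Binding domain of *them₅*: the embedded TP, whose subject is the pilots₃.
*the engineers₁* c-commands the pronoun but from outside its binding domain, and is not c-commanded by it → coindexation permitted.
*the dancers₂* c-commands the pronoun but from outside its binding domain, and is not c-commanded by it → coindexation permitted.
*the pilots₃* c-commands the pronoun within its binding domain → coindexation would violate Principle B.
*the twins₄*: the pronoun c-commands this R-expression → coindexation would violate Principle C on *the twins₄*.

{1, 2}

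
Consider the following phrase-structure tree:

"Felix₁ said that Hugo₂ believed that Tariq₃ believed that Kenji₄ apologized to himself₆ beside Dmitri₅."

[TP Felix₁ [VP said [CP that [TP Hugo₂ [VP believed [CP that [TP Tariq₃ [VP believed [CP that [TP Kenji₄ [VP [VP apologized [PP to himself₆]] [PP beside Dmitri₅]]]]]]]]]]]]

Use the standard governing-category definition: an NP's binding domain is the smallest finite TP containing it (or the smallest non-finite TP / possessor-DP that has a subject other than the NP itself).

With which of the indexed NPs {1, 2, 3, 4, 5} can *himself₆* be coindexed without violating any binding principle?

*himself* is an anaphor, so Principle A applies: it must be bound in its binding domain.
Binding domain of *himself₆*: the embedded TP, whose subject is Kenji₄.
*Felix₁* c-commands the anaphor but is outside its binding domain → cannot satisfy Principle A.
*Hugo₂* c-commands the anaphor but is outside its binding domain → cannot satisfy Principle A.
*Tariq₃* c-commands the anaphor but is outside its binding domain → cannot satisfy Principle A.
*Kenji₄* c-commands the anaphor within its binding domain → licit binder.
*Dmitri₅* does not c-command the anaphor → cannot bind it.

{4}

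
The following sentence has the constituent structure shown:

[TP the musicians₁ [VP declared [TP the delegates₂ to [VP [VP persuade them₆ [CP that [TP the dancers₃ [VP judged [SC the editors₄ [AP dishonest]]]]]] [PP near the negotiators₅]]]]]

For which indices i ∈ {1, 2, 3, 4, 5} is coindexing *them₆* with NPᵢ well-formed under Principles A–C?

*them* is a pronoun, so Principle B applies: it must be free in its binding domain.
Binding domain of *them₆*: the embedded TP, whose subject is the delegates₂.
*the musicians₁* c-commands the pronoun but from outside its binding domain, and is not c-commanded by it → coindexation permitted.
*the delegates₂* c-commands the pronoun within its binding domain → coindexation would violate Principle B.
*the dancers₃*: the pronoun c-commands this R-expression → coindexation would violate Principle C on *the dancers₃*.
*the editors₄*: the pronoun c-commands this R-expression → coindexation would violate Principle C on *the editors₄*.
*the negotiators₅* and the pronoun do not c-command one another → neither Principle B nor Principle C is at stake; coindexation permitted.

{1, 5}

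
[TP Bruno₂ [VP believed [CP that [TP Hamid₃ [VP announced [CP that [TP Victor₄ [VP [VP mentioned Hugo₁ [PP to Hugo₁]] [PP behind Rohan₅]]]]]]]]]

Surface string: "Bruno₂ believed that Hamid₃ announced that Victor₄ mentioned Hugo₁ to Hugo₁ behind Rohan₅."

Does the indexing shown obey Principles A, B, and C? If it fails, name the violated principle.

The two coindexed NPs are *Hugo₁* (the lower occurrence) and *Hugo₁* (the higher occurrence).
*Hugo₁* (the lower occurrence) is an R-expression. Principle C requires it to be free everywhere.
*Hugo₁* (the higher occurrence) c-commands it and carries the same index.
The R-expression is bound → Principle C violation.

Principle C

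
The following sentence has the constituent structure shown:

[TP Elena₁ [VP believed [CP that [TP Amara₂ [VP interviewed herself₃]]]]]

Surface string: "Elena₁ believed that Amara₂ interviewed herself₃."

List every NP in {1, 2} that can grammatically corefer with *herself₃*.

*herself* is an anaphor, so Principle A applies: it must be bound in its binding domain.
Binding domain of *herself₃*: the embedded TP, whose subject is Amara₂.
*Elena₁* c-commands the anaphor but is outside its binding domain → cannot satisfy Principle A.
*Amara₂* c-commands the anaphor within its binding domain → licit binder.

{2}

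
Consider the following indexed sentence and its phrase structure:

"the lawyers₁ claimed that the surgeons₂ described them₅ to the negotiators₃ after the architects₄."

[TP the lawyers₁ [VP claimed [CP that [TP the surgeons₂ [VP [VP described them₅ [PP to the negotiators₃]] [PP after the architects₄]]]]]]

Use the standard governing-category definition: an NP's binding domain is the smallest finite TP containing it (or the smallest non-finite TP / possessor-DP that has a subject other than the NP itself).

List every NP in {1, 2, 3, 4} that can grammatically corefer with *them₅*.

{1, 4}

*them* is a pronoun, so Principle B applies: it must be free in its binding domain.
Binding domain of *them₅*: the embedded TP, whose subject is the surgeons₂.
*the lawyers₁* c-commands the pronoun but from outside its binding domain, and is not c-commanded by it → coindexation permitted.
*the surgeons₂* c-commands the pronoun within its binding domain → coindexation would violate Principle B.
*the negotiators₃*: the pronoun c-commands this R-expression → coindexation would violate Principle C on *the negotiators₃*.
*the architects₄* and the pronoun do not c-command one another → neither Principle B nor Principle C is at stake; coindexation permitted.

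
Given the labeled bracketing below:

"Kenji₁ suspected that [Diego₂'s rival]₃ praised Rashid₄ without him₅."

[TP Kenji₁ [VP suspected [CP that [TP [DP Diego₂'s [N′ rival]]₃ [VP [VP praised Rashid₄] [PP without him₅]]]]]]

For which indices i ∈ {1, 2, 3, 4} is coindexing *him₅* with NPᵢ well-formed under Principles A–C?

{1, 2, 4}

*him* is a pronoun, so Principle B applies: it must be free in its binding domain.
Binding domain of *him₅*: the embedded TP, whose subject is [Diego₂'s rival]₃.
*Kenji₁* c-commands the pronoun but from outside its binding domain, and is not c-commanded by it → coindexation permitted.
*Diego₂* and the pronoun do not c-command one another → neither Principle B nor Principle C is at stake; coindexation permitted.
*[Diego₂'s rival]₃* c-commands the pronoun within its binding domain → coindexation would violate Principle B.
*Rashid₄* and the pronoun do not c-command one another → neither Principle B nor Principle C is at stake; coindexation permitted.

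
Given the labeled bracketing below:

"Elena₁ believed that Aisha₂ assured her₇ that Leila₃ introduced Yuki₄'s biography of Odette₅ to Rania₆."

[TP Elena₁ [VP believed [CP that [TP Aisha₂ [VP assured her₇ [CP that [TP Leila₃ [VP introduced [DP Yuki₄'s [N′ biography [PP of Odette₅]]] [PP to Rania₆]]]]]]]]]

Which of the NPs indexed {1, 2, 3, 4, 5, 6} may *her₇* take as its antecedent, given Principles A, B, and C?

{1}

*her* is a pronoun, so Principle B applies: it must be free in its binding domain.
Binding domain of *her₇*: the embedded TP, whose subject is Aisha₂.
*Elena₁* c-commands the pronoun but from outside its binding domain, and is not c-commanded by it → coindexation permitted.
*Aisha₂* c-commands the pronoun within its binding domain → coindexation would violate Principle B.
*Leila₃*: the pronoun c-commands this R-expression → coindexation would violate Principle C on *Leila₃*.
*Yuki₄*: the pronoun c-commands this R-expression → coindexation would violate Principle C on *Yuki₄*.
*Odette₅*: the pronoun c-commands this R-expression → coindexation would violate Principle C on *Odette₅*.
*Rania₆*: the pronoun c-commands this R-expression → coindexation would violate Principle C on *Rania₆*.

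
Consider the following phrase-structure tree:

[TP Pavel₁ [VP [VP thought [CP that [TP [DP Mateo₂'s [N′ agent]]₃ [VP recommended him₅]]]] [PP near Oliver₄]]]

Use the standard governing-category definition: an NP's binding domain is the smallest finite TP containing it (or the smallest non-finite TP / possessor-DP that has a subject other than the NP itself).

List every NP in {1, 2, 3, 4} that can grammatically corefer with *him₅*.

{1, 2, 4}

*him* is a pronoun, so Principle B applies: it must be free in its binding domain.
Binding domain of *him₅*: the embedded TP, whose subject is [Mateo₂'s agent]₃.
*Pavel₁* c-commands the pronoun but from outside its binding domain, and is not c-commanded by it → coindexation permitted.
*Mateo₂* and the pronoun do not c-command one another → neither Principle B nor Principle C is at stake; coindexation permitted.
*[Mateo₂'s agent]₃* c-commands the pronoun within its binding domain → coindexation would violate Principle B.
*Oliver₄* and the pronoun do not c-command one another → neither Principle B nor Principle C is at stake; coindexation permitted.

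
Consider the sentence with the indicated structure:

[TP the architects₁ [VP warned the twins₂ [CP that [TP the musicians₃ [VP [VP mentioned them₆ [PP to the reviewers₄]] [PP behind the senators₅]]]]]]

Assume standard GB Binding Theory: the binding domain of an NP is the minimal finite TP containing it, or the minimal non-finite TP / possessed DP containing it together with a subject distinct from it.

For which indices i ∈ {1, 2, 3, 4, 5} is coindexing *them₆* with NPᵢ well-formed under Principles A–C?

{1, 2, 5}

*them* is a pronoun, so Principle B applies: it must be free in its binding domain.
Binding domain of *them₆*: the embedded TP, whose subject is the musicians₃.
*the architects₁* c-commands the pronoun but from outside its binding domain, and is not c-commanded by it → coindexation permitted.
*the twins₂* c-commands the pronoun but from outside its binding domain, and is not c-commanded by it → coindexation permitted.
*the musicians₃* c-commands the pronoun within its binding domain → coindexation would violate Principle B.
*the reviewers₄*: the pronoun c-commands this R-expression → coindexation would violate Principle C on *the reviewers₄*.
*the senators₅* and the pronoun do not c-command one another → neither Principle B nor Principle C is at stake; coindexation permitted.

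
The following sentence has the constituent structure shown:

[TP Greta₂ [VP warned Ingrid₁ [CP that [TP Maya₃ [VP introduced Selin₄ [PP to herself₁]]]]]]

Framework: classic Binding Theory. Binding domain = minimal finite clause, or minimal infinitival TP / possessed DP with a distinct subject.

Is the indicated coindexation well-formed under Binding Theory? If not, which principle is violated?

The two coindexed NPs are *Ingrid₁* and *herself₁*.
*herself₁* is an anaphor. Principle A requires it to be bound within its binding domain — the embedded TP, whose subject is Maya₃.
Within that domain it is c-commanded by *Maya₃*, *Selin₄*, none of which share its index.
*Ingrid₁* does c-command the anaphor, but from outside its binding domain.
The anaphor is unbound in its domain → Principle A violation.

Principle A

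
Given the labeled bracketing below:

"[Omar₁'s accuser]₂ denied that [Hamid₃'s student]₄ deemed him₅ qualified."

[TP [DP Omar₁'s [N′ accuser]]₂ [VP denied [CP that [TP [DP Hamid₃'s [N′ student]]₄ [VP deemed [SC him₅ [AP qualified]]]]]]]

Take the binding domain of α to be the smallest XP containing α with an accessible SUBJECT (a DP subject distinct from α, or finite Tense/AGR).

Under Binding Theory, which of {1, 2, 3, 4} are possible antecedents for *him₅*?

*him* is a pronoun, so Principle B applies: it must be free in its binding domain.
Binding domain of *him₅*: the embedded TP, whose subject is [Hamid₃'s student]₄.
*Omar₁* and the pronoun do not c-command one another → neither Principle B nor Principle C is at stake; coindexation permitted.
*[Omar₁'s accuser]₂* c-commands the pronoun but from outside its binding domain, and is not c-commanded by it → coindexation permitted.
*Hamid₃* and the pronoun do not c-command one another → neither Principle B nor Principle C is at stake; coindexation permitted.
*[Hamid₃'s student]₄* c-commands the pronoun within its binding domain → coindexation would violate Principle B.

{1, 2, 3}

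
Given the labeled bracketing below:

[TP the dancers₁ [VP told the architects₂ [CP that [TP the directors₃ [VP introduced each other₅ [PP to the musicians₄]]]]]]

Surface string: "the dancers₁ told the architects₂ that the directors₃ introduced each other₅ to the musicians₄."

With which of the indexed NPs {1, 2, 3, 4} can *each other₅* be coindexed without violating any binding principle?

{3}

*each other* is an anaphor, so Principle A applies: it must be bound in its binding domain.
Binding domain of *each other₅*: the embedded TP, whose subject is the directors₃.
*the dancers₁* c-commands the anaphor but is outside its binding domain → cannot satisfy Principle A.
*the architects₂* c-commands the anaphor but is outside its binding domain → cannot satisfy Principle A.
*the directors₃* c-commands the anaphor within its binding domain → licit binder.
*the musicians₄* does not c-command the anaphor → cannot bind it.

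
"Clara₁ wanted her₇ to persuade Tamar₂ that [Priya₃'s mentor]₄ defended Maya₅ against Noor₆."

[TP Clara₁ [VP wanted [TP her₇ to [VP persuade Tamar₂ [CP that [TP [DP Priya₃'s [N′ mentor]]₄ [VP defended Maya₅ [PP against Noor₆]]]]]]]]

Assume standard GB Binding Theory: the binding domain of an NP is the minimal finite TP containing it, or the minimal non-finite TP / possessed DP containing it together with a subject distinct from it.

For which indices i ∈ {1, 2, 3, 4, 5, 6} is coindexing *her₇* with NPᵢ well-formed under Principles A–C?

none

*her* is a pronoun, so Principle B applies: it must be free in its binding domain.
Binding domain of *her₇*: the matrix TP, whose subject is Clara₁.
*Clara₁* c-commands the pronoun within its binding domain → coindexation would violate Principle B.
*Tamar₂*: the pronoun c-commands this R-expression → coindexation would violate Principle C on *Tamar₂*.
*Priya₃*: the pronoun c-commands this R-expression → coindexation would violate Principle C on *Priya₃*.
*[Priya₃'s mentor]₄*: the pronoun c-commands this R-expression → coindexation would violate Principle C on *[Priya₃'s mentor]₄*.
*Maya₅*: the pronoun c-commands this R-expression → coindexation would violate Principle C on *Maya₅*.
*Noor₆*: the pronoun c-commands this R-expression → coindexation would violate Principle C on *Noor₆*.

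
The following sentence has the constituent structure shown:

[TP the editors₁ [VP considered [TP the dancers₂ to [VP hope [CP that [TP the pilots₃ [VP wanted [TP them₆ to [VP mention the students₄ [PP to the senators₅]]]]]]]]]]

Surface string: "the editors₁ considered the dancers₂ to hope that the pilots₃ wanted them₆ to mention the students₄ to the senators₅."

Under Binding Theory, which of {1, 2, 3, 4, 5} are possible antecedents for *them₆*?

*them* is a pronoun, so Principle B applies: it must be free in its binding domain.
Binding domain of *them₆*: the embedded TP, whose subject is the pilots₃.
*the editors₁* c-commands the pronoun but from outside its binding domain, and is not c-commanded by it → coindexation permitted.
*the dancers₂* c-commands the pronoun but from outside its binding domain, and is not c-commanded by it → coindexation permitted.
*the pilots₃* c-commands the pronoun within its binding domain → coindexation would violate Principle B.
*the students₄*: the pronoun c-commands this R-expression → coindexation would violate Principle C on *the students₄*.
*the senators₅*: the pronoun c-commands this R-expression → coindexation would violate Principle C on *the senators₅*.

{1, 2}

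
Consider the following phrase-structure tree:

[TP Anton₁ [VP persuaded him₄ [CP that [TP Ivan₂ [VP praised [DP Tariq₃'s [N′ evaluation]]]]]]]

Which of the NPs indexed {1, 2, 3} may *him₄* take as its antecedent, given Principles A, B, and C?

*him* is a pronoun, so Principle B applies: it must be free in its binding domain.
Binding domain of *him₄*: the matrix TP, whose subject is Anton₁.
*Anton₁* c-commands the pronoun within its binding domain → coindexation would violate Principle B.
*Ivan₂*: the pronoun c-commands this R-expression → coindexation would violate Principle C on *Ivan₂*.
*Tariq₃*: the pronoun c-commands this R-expression → coindexation would violate Principle C on *Tariq₃*.

none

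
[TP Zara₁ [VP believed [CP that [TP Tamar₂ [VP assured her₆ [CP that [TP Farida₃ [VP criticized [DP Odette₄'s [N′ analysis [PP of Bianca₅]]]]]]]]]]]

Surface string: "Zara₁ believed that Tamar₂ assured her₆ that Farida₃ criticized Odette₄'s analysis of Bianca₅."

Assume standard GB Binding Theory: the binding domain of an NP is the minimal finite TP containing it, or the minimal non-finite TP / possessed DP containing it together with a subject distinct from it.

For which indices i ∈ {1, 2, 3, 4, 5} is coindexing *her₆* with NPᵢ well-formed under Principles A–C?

{1}

*her* is a pronoun, so Principle B applies: it must be free in its binding domain.
Binding domain of *her₆*: the embedded TP, whose subject is Tamar₂.
*Zara₁* c-commands the pronoun but from outside its binding domain, and is not c-commanded by it → coindexation permitted.
*Tamar₂* c-commands the pronoun within its binding domain → coindexation would violate Principle B.
*Farida₃*: the pronoun c-commands this R-expression → coindexation would violate Principle C on *Farida₃*.
*Odette₄*: the pronoun c-commands this R-expression → coindexation would violate Principle C on *Odette₄*.
*Bianca₅*: the pronoun c-commands this R-expression → coindexation would violate Principle C on *Bianca₅*.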